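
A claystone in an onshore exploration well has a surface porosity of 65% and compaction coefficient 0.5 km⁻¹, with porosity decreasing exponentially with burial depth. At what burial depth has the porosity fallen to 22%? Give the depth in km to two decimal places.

2.17 km

Invert Athy's law: Z = ln(φ₀/φ) / k
Z = ln(0.65/0.22) / 0.5 = ln(2.955) / 0.5 = 1.0833 / 0.5 = 2.167 km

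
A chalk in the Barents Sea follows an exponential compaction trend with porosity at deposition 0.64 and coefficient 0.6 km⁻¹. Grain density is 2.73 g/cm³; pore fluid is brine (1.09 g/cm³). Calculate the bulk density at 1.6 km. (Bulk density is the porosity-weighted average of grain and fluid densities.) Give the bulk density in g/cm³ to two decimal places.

2.33 g/cm³

Porosity at depth: phi = 0.64·exp(−0.6×1.6) = 0.64×0.3829 = 0.2451
Bulk density: ρ_b = (1−phi)ρ_g + phi·ρ_f = 0.7549×2.73 + 0.2451×1.09
       = 2.061 + 0.267 = 2.328 g/cm³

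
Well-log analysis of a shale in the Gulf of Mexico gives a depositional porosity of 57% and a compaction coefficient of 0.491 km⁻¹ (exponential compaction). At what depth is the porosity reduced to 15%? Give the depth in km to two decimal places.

2.72 km

Invert Athy's law: z = ln(phi₀/phi) / β
z = ln(0.57/0.15) / 0.491 = ln(3.8) / 0.491 = 1.3350 / 0.491 = 2.719 km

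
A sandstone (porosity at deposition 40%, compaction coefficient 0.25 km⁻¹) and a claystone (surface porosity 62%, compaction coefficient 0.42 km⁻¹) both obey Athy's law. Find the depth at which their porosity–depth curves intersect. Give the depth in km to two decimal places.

Set phi₀ₐ e^(−cₐZ) = phi₀ᵦ e^(−cᵦZ) ⇒ ln(phi₀ₐ/phi₀ᵦ) = (cₐ − cᵦ)·Z
Z = ln(0.4/0.62) / (0.25 − 0.42) = -0.4383 / -0.17 = 2.578 km

2.58 km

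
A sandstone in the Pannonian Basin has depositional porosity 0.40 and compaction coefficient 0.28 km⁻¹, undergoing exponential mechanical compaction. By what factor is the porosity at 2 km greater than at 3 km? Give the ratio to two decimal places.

1.32

phi(d₁)/phi(d₂) = e^(−β·d₁)/e^(−β·d₂) = e^{β(d₂−d₁)}
= exp(0.28 × 1) = exp(0.28) = 1.3231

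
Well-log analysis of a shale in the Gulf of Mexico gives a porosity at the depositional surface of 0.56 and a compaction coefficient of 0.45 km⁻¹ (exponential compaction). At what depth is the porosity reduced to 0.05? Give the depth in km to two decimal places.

Invert Athy's law: z = ln(n₀/n) / c
z = ln(0.56/0.05) / 0.45 = ln(11.2) / 0.45 = 2.4159 / 0.45 = 5.369 km

5.37 km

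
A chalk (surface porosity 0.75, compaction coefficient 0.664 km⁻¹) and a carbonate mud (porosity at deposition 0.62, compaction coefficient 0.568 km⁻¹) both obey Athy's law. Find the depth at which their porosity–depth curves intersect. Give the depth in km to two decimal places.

1.98 km

Set phi₀ₐ e^(−βₐz) = phi₀ᵦ e^(−βᵦz) ⇒ ln(phi₀ₐ/phi₀ᵦ) = (βₐ − βᵦ)·z
z = ln(0.75/0.62) / (0.664 − 0.568) = 0.1904 / 0.096 = 1.983 km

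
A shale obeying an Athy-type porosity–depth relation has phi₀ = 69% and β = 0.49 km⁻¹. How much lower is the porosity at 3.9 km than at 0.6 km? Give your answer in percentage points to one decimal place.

41.2 percentage points

phi(0.6) = 0.69·e^(−0.49×0.6) = 0.5142
phi(3.9) = 0.69·e^(−0.49×3.9) = 0.1021
Δphi = 0.5142 − 0.1021 = 0.4122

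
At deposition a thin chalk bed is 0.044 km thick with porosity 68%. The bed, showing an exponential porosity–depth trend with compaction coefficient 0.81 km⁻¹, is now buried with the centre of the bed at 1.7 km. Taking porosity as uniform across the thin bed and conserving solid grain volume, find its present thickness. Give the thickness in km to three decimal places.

0.017 km

Porosity at 1.7 km: phi = 0.68·exp(−0.81×1.7) = 0.1716
Solid-volume conservation: h(1−phi) = h₀(1−phi₀) ⇒ h = h₀·(1−phi₀)/(1−phi)
h = 0.044 × (1 − 0.68)/(1 − 0.1716) = 0.044 × 0.3863 = 0.0170 km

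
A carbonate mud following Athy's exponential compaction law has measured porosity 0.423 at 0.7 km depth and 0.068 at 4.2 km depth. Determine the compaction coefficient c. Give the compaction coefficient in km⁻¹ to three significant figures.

0.522 km⁻¹

Athy: φ(z) = φ₀ e^(−cz) ⇒ φ₁/φ₂ = e^{c(z₂−z₁)} ⇒ c = ln(φ₁/φ₂)/(z₂−z₁)
c = ln(0.423/0.068) / (4.2 − 0.7) = ln(6.221) / 3.5 = 1.8279 / 3.5 = 0.5222 km⁻¹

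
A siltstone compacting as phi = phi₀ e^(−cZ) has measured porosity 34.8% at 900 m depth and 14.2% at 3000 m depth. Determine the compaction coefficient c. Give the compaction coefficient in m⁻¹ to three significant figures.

0.000427 m⁻¹

Working in km (1 km = 1000 m; c in km⁻¹ = c in m⁻¹ × 1000):
Athy: phi(Z) = phi₀ e^(−cZ) ⇒ phi₁/phi₂ = e^{c(Z₂−Z₁)} ⇒ c = ln(phi₁/phi₂)/(Z₂−Z₁)
c = ln(0.348/0.142) / (3 − 0.9) = ln(2.451) / 2.1 = 0.8964 / 2.1 = 0.4268 km⁻¹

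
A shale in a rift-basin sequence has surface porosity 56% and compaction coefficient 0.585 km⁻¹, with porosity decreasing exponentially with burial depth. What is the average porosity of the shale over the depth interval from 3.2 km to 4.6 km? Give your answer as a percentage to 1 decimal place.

⟨n⟩ = (1/(Z₂−Z₁)) ∫ n₀ e^(−βZ) dZ = n₀·(e^(−β·Z₁) − e^(−β·Z₂)) / (β·(Z₂−Z₁))
e^(−0.585×3.2) = 0.1538; e^(−0.585×4.6) = 0.0678
⟨n⟩ = 0.56 × (0.1538 − 0.0678) / (0.585 × 1.4) = 0.56 × 0.1050 = 0.0588

5.9%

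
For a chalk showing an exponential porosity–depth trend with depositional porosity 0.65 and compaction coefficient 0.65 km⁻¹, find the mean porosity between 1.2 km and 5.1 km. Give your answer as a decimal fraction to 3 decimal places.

⟨φ⟩ = (1/(z₂−z₁)) ∫ φ₀ e^(−kz) dz = φ₀·(e^(−k·z₁) − e^(−k·z₂)) / (k·(z₂−z₁))
e^(−0.65×1.2) = 0.4584; e^(−0.65×5.1) = 0.0363
⟨φ⟩ = 0.65 × (0.4584 − 0.0363) / (0.65 × 3.9) = 0.65 × 0.1665 = 0.1082

0.108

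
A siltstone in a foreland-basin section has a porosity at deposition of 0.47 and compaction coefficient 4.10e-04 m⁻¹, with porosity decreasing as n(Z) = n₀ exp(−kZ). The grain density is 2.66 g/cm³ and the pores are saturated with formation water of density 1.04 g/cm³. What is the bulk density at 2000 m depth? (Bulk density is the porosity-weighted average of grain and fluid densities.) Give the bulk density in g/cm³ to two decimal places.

Working in km (1 km = 1000 m; k in km⁻¹ = k in m⁻¹ × 1000):
Porosity at depth: n = 0.47·exp(−0.41×2) = 0.47×0.4404 = 0.2070
Bulk density: ρ_b = (1−n)ρ_g + n·ρ_f = 0.7930×2.66 + 0.2070×1.04
       = 2.109 + 0.215 = 2.325 g/cm³

2.32 g/cm³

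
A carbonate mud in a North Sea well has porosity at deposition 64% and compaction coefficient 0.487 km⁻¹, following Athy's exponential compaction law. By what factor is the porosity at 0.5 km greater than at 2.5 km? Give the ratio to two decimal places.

phi(d₁)/phi(d₂) = e^(−k·d₁)/e^(−k·d₂) = e^{k(d₂−d₁)}
= exp(0.487 × 2) = exp(0.974) = 2.6485

2.65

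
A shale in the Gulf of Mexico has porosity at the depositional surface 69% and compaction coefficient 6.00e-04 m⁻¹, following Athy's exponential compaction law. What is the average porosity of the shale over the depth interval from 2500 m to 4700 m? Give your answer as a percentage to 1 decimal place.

8.5%

Working in km (1 km = 1000 m; β in km⁻¹ = β in m⁻¹ × 1000):
⟨φ⟩ = (1/(d₂−d₁)) ∫ φ₀ e^(−βd) dd = φ₀·(e^(−β·d₁) − e^(−β·d₂)) / (β·(d₂−d₁))
e^(−0.6×2.5) = 0.2231; e^(−0.6×4.7) = 0.0596
⟨φ⟩ = 0.69 × (0.2231 − 0.0596) / (0.6 × 2.2) = 0.69 × 0.1239 = 0.0855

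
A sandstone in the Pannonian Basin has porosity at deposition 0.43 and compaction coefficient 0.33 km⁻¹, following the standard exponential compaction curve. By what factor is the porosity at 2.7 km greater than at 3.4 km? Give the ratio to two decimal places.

n(Z₁)/n(Z₂) = e^(−k·Z₁)/e^(−k·Z₂) = e^{k(Z₂−Z₁)}
= exp(0.33 × 0.7) = exp(0.231) = 1.2599

1.26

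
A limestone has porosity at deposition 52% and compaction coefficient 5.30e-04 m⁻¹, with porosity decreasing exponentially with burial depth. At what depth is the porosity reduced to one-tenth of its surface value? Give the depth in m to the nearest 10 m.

Working in km (1 km = 1000 m; k in km⁻¹ = k in m⁻¹ × 1000):
φ/φ₀ = 1/10 ⇒ exp(−k·d) = 1/10 ⇒ d = ln(10) / k
d = 2.3026 / 0.53 = 4.345 km

4340 m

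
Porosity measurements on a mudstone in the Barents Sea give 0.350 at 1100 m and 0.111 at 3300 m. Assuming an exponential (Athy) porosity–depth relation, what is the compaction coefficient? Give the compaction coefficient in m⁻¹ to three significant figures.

Working in km (1 km = 1000 m; k in km⁻¹ = k in m⁻¹ × 1000):
Athy: φ(Z) = φ₀ e^(−kZ) ⇒ φ₁/φ₂ = e^{k(Z₂−Z₁)} ⇒ k = ln(φ₁/φ₂)/(Z₂−Z₁)
k = ln(0.35/0.111) / (3.3 − 1.1) = ln(3.153) / 2.2 = 1.1484 / 2.2 = 0.522 km⁻¹

0.000522 m⁻¹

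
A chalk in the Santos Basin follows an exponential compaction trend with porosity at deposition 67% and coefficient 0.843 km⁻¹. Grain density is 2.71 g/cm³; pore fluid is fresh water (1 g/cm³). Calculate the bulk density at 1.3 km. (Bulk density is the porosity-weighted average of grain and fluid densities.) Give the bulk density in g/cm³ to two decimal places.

2.33 g/cm³

Porosity at depth: φ = 0.67·exp(−0.843×1.3) = 0.67×0.3342 = 0.2239
Bulk density: ρ_b = (1−φ)ρ_g + φ·ρ_f = 0.7761×2.71 + 0.2239×1
       = 2.103 + 0.224 = 2.327 g/cm³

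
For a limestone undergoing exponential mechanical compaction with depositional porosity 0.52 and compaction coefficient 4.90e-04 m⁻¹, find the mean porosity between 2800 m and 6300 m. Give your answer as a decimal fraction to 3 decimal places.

0.063

Working in km (1 km = 1000 m; β in km⁻¹ = β in m⁻¹ × 1000):
⟨φ⟩ = (1/(d₂−d₁)) ∫ φ₀ e^(−βd) dd = φ₀·(e^(−β·d₁) − e^(−β·d₂)) / (β·(d₂−d₁))
e^(−0.49×2.8) = 0.2536; e^(−0.49×6.3) = 0.0456
⟨φ⟩ = 0.52 × (0.2536 − 0.0456) / (0.49 × 3.5) = 0.52 × 0.1213 = 0.0631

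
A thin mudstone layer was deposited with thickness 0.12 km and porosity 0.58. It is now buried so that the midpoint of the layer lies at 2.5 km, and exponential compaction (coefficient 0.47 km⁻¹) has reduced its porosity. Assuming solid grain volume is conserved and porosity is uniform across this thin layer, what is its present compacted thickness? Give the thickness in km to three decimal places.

Porosity at 2.5 km: n = 0.58·exp(−0.47×2.5) = 0.1791
Solid-volume conservation: h(1−n) = h₀(1−n₀) ⇒ h = h₀·(1−n₀)/(1−n)
h = 0.12 × (1 − 0.58)/(1 − 0.1791) = 0.12 × 0.5116 = 0.0614 km

0.061 km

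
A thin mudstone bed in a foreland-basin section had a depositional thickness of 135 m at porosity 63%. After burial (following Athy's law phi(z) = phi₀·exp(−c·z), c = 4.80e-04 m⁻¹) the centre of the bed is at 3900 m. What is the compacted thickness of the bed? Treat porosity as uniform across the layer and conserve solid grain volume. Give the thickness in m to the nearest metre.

55 m

Working in km (1 km = 1000 m; c in km⁻¹ = c in m⁻¹ × 1000):
Porosity at 3.9 km: phi = 0.63·exp(−0.48×3.9) = 0.0969
Solid-volume conservation: h(1−phi) = h₀(1−phi₀) ⇒ h = h₀·(1−phi₀)/(1−phi)
h = 0.135 × (1 − 0.63)/(1 − 0.0969) = 0.135 × 0.4097 = 0.0553 km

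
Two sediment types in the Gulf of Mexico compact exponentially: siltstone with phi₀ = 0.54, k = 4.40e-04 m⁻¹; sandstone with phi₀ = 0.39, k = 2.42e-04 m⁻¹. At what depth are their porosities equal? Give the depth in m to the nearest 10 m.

Working in km (1 km = 1000 m; k in km⁻¹ = k in m⁻¹ × 1000):
Set phi₀ₐ e^(−kₐd) = phi₀ᵦ e^(−kᵦd) ⇒ ln(phi₀ₐ/phi₀ᵦ) = (kₐ − kᵦ)·d
d = ln(0.54/0.39) / (0.44 − 0.242) = 0.3254 / 0.198 = 1.644 km

1640 m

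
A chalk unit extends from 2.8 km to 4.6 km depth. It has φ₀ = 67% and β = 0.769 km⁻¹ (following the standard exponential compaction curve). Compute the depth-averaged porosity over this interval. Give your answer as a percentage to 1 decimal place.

4.2%

⟨φ⟩ = (1/(d₂−d₁)) ∫ φ₀ e^(−βd) dd = φ₀·(e^(−β·d₁) − e^(−β·d₂)) / (β·(d₂−d₁))
e^(−0.769×2.8) = 0.1161; e^(−0.769×4.6) = 0.0291
⟨φ⟩ = 0.67 × (0.1161 − 0.0291) / (0.769 × 1.8) = 0.67 × 0.0629 = 0.0421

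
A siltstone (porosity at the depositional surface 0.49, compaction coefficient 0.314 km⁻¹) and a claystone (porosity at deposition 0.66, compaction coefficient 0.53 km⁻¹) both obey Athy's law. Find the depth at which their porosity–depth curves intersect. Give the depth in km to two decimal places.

Set phi₀ₐ e^(−kₐd) = phi₀ᵦ e^(−kᵦd) ⇒ ln(phi₀ₐ/phi₀ᵦ) = (kₐ − kᵦ)·d
d = ln(0.49/0.66) / (0.314 − 0.53) = -0.2978 / -0.216 = 1.379 km

1.38 km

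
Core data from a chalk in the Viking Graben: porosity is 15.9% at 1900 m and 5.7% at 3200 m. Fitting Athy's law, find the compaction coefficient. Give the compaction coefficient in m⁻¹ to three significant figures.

0.000789 m⁻¹

Working in km (1 km = 1000 m; c in km⁻¹ = c in m⁻¹ × 1000):
Athy: n(d) = n₀ e^(−cd) ⇒ n₁/n₂ = e^{c(d₂−d₁)} ⇒ c = ln(n₁/n₂)/(d₂−d₁)
c = ln(0.159/0.057) / (3.2 − 1.9) = ln(2.789) / 1.3 = 1.0259 / 1.3 = 0.7891 km⁻¹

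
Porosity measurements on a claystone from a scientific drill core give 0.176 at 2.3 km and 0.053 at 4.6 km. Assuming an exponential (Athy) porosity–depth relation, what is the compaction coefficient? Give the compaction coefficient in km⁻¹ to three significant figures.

Athy: n(z) = n₀ e^(−kz) ⇒ n₁/n₂ = e^{k(z₂−z₁)} ⇒ k = ln(n₁/n₂)/(z₂−z₁)
k = ln(0.176/0.053) / (4.6 − 2.3) = ln(3.321) / 2.3 = 1.2002 / 2.3 = 0.5218 km⁻¹

0.522 km⁻¹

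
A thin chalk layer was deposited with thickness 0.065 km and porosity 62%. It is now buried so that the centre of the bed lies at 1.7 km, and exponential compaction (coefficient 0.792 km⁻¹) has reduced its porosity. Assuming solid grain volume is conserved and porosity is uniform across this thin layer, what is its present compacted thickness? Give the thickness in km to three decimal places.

Porosity at 1.7 km: n = 0.62·exp(−0.792×1.7) = 0.1613
Solid-volume conservation: h(1−n) = h₀(1−n₀) ⇒ h = h₀·(1−n₀)/(1−n)
h = 0.065 × (1 − 0.62)/(1 − 0.1613) = 0.065 × 0.4531 = 0.0295 km

0.029 km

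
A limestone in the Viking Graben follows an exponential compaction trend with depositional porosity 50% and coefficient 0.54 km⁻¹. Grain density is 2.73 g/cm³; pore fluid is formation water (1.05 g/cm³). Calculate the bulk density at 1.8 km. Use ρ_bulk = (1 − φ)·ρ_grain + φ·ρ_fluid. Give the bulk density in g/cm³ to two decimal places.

2.41 g/cm³

Porosity at depth: phi = 0.5·exp(−0.54×1.8) = 0.5×0.3783 = 0.1892
Bulk density: ρ_b = (1−phi)ρ_g + phi·ρ_f = 0.8108×2.73 + 0.1892×1.05
       = 2.214 + 0.199 = 2.412 g/cm³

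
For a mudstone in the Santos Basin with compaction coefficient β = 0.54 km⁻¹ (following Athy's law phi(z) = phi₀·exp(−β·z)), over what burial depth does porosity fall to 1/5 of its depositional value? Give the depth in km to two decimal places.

phi/phi₀ = 1/5 ⇒ exp(−β·z) = 1/5 ⇒ z = ln(5) / β
z = 1.6094 / 0.54 = 2.980 km

2.98 km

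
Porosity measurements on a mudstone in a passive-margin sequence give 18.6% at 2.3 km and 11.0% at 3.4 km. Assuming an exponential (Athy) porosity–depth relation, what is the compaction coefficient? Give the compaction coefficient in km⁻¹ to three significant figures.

Athy: n(z) = n₀ e^(−cz) ⇒ n₁/n₂ = e^{c(z₂−z₁)} ⇒ c = ln(n₁/n₂)/(z₂−z₁)
c = ln(0.186/0.11) / (3.4 − 2.3) = ln(1.691) / 1.1 = 0.5253 / 1.1 = 0.4775 km⁻¹

0.478 km⁻¹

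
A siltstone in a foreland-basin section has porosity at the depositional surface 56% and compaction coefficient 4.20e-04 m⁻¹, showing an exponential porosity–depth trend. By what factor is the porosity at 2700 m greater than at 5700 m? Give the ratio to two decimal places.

Working in km (1 km = 1000 m; c in km⁻¹ = c in m⁻¹ × 1000):
n(z₁)/n(z₂) = e^(−c·z₁)/e^(−c·z₂) = e^{c(z₂−z₁)}
= exp(0.42 × 3) = exp(1.26) = 3.5254

3.53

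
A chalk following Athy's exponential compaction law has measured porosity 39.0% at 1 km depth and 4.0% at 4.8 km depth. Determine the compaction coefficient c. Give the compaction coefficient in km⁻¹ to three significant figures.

0.599 km⁻¹

Athy: phi(d) = phi₀ e^(−cd) ⇒ phi₁/phi₂ = e^{c(d₂−d₁)} ⇒ c = ln(phi₁/phi₂)/(d₂−d₁)
c = ln(0.39/0.04) / (4.8 − 1) = ln(9.75) / 3.8 = 2.2773 / 3.8 = 0.5993 km⁻¹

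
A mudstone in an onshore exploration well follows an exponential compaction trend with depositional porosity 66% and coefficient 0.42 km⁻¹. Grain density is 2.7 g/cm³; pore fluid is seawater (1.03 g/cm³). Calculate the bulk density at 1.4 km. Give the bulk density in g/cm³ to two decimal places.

Porosity at depth: phi = 0.66·exp(−0.42×1.4) = 0.66×0.5554 = 0.3666
Bulk density: ρ_b = (1−phi)ρ_g + phi·ρ_f = 0.6334×2.7 + 0.3666×1.03
       = 1.710 + 0.378 = 2.088 g/cm³

2.09 g/cm³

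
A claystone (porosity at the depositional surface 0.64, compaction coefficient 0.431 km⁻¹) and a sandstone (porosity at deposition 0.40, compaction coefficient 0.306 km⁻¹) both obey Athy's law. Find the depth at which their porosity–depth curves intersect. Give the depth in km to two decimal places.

Set n₀ₐ e^(−cₐd) = n₀ᵦ e^(−cᵦd) ⇒ ln(n₀ₐ/n₀ᵦ) = (cₐ − cᵦ)·d
d = ln(0.64/0.4) / (0.431 − 0.306) = 0.4700 / 0.125 = 3.760 km

3.76 km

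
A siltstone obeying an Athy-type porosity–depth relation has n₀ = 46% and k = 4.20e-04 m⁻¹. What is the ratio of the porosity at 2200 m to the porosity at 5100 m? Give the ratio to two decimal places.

3.38

Working in km (1 km = 1000 m; k in km⁻¹ = k in m⁻¹ × 1000):
n(z₁)/n(z₂) = e^(−k·z₁)/e^(−k·z₂) = e^{k(z₂−z₁)}
= exp(0.42 × 2.9) = exp(1.218) = 3.3804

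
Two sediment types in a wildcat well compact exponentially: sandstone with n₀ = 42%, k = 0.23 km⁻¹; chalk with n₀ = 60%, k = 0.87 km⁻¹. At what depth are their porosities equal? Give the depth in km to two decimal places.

0.56 km

Set n₀ₐ e^(−kₐZ) = n₀ᵦ e^(−kᵦZ) ⇒ ln(n₀ₐ/n₀ᵦ) = (kₐ − kᵦ)·Z
Z = ln(0.42/0.6) / (0.23 − 0.87) = -0.3567 / -0.64 = 0.557 km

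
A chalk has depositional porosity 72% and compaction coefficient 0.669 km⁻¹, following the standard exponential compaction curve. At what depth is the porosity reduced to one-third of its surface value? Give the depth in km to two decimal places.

1.64 km

φ/φ₀ = 1/3 ⇒ exp(−c·z) = 1/3 ⇒ z = ln(3) / c
z = 1.0986 / 0.669 = 1.642 km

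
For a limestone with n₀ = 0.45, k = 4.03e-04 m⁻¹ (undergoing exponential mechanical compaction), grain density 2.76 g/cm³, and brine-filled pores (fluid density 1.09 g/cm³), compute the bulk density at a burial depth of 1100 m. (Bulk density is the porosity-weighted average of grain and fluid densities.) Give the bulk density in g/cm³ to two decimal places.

2.28 g/cm³

Working in km (1 km = 1000 m; k in km⁻¹ = k in m⁻¹ × 1000):
Porosity at depth: n = 0.45·exp(−0.403×1.1) = 0.45×0.6419 = 0.2889
Bulk density: ρ_b = (1−n)ρ_g + n·ρ_f = 0.7111×2.76 + 0.2889×1.09
       = 1.963 + 0.315 = 2.278 g/cm³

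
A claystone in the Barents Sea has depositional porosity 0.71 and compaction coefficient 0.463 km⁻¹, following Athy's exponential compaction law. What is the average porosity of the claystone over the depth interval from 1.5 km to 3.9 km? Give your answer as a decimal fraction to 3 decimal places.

⟨phi⟩ = (1/(Z₂−Z₁)) ∫ phi₀ e^(−kZ) dZ = phi₀·(e^(−k·Z₁) − e^(−k·Z₂)) / (k·(Z₂−Z₁))
e^(−0.463×1.5) = 0.4993; e^(−0.463×3.9) = 0.1644
⟨phi⟩ = 0.71 × (0.4993 − 0.1644) / (0.463 × 2.4) = 0.71 × 0.3014 = 0.2140

0.214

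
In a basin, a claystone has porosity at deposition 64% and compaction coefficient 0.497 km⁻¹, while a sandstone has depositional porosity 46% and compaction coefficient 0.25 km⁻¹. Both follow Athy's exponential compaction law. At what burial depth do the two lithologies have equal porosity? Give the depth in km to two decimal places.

1.34 km

Set φ₀ₐ e^(−βₐZ) = φ₀ᵦ e^(−βᵦZ) ⇒ ln(φ₀ₐ/φ₀ᵦ) = (βₐ − βᵦ)·Z
Z = ln(0.64/0.46) / (0.497 − 0.25) = 0.3302 / 0.247 = 1.337 km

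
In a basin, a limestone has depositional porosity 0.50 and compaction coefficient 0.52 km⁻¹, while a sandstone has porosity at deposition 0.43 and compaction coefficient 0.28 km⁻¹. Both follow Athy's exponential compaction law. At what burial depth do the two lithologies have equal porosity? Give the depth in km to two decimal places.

0.63 km

Set phi₀ₐ e^(−βₐZ) = phi₀ᵦ e^(−βᵦZ) ⇒ ln(phi₀ₐ/phi₀ᵦ) = (βₐ − βᵦ)·Z
Z = ln(0.5/0.43) / (0.52 − 0.28) = 0.1508 / 0.24 = 0.628 km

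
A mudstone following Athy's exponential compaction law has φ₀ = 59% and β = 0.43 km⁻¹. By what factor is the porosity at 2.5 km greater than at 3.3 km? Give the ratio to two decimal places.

φ(Z₁)/φ(Z₂) = e^(−β·Z₁)/e^(−β·Z₂) = e^{β(Z₂−Z₁)}
= exp(0.43 × 0.8) = exp(0.344) = 1.4106

1.41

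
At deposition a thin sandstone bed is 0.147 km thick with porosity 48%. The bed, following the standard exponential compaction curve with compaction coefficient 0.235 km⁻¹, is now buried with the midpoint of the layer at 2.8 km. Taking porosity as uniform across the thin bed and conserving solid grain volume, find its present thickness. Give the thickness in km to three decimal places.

Porosity at 2.8 km: n = 0.48·exp(−0.235×2.8) = 0.2486
Solid-volume conservation: h(1−n) = h₀(1−n₀) ⇒ h = h₀·(1−n₀)/(1−n)
h = 0.147 × (1 − 0.48)/(1 − 0.2486) = 0.147 × 0.6920 = 0.1017 km

0.102 km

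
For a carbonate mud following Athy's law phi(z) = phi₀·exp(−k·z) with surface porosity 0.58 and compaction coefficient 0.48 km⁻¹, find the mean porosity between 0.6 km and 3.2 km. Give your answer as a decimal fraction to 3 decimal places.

0.248

⟨phi⟩ = (1/(z₂−z₁)) ∫ phi₀ e^(−kz) dz = phi₀·(e^(−k·z₁) − e^(−k·z₂)) / (k·(z₂−z₁))
e^(−0.48×0.6) = 0.7498; e^(−0.48×3.2) = 0.2152
⟨phi⟩ = 0.58 × (0.7498 − 0.2152) / (0.48 × 2.6) = 0.58 × 0.4283 = 0.2484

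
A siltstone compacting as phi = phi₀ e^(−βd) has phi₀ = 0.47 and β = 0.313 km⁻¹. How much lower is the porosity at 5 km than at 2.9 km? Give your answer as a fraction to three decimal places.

phi(2.9) = 0.47·e^(−0.313×2.9) = 0.1896
phi(5) = 0.47·e^(−0.313×5) = 0.0983
Δphi = 0.1896 − 0.0983 = 0.0914

0.091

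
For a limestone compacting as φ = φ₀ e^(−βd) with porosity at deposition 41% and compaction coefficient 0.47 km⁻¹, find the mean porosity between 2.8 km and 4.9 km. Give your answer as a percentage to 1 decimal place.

7.0%

⟨φ⟩ = (1/(d₂−d₁)) ∫ φ₀ e^(−βd) dd = φ₀·(e^(−β·d₁) − e^(−β·d₂)) / (β·(d₂−d₁))
e^(−0.47×2.8) = 0.2682; e^(−0.47×4.9) = 0.1000
⟨φ⟩ = 0.41 × (0.2682 − 0.1000) / (0.47 × 2.1) = 0.41 × 0.1705 = 0.0699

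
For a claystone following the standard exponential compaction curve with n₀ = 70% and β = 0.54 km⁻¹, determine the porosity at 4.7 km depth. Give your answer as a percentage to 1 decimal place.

n = n₀·exp(−β·Z) = 0.7 × exp(−0.54 × 4.7) = 0.7 × exp(−2.538)
  = 0.7 × 0.0790 = 0.0553

5.5%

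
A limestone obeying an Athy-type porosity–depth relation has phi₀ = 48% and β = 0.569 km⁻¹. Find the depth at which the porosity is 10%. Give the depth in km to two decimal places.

2.76 km

Invert Athy's law: z = ln(phi₀/phi) / β
z = ln(0.48/0.1) / 0.569 = ln(4.8) / 0.569 = 1.5686 / 0.569 = 2.757 km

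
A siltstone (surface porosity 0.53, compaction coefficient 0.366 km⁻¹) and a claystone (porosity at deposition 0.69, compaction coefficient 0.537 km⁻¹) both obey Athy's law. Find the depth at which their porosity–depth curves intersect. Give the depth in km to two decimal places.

Set φ₀ₐ e^(−kₐZ) = φ₀ᵦ e^(−kᵦZ) ⇒ ln(φ₀ₐ/φ₀ᵦ) = (kₐ − kᵦ)·Z
Z = ln(0.53/0.69) / (0.366 − 0.537) = -0.2638 / -0.171 = 1.543 km

1.54 km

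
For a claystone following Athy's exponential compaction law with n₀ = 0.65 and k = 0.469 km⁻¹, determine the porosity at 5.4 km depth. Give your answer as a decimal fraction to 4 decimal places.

n = n₀·exp(−k·z) = 0.65 × exp(−0.469 × 5.4) = 0.65 × exp(−2.533)
  = 0.65 × 0.0795 = 0.0516

0.0516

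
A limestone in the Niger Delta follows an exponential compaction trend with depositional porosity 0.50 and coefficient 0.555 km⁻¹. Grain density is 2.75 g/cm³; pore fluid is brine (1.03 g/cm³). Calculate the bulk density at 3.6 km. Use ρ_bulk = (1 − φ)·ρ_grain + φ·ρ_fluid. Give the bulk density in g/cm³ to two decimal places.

Porosity at depth: n = 0.5·exp(−0.555×3.6) = 0.5×0.1356 = 0.0678
Bulk density: ρ_b = (1−n)ρ_g + n·ρ_f = 0.9322×2.75 + 0.0678×1.03
       = 2.564 + 0.070 = 2.633 g/cm³

2.63 g/cm³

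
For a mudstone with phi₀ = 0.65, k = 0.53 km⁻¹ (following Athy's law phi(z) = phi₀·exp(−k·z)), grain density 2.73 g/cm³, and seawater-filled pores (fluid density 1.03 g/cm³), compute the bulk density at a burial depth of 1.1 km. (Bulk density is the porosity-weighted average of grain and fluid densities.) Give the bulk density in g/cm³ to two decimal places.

Porosity at depth: phi = 0.65·exp(−0.53×1.1) = 0.65×0.5582 = 0.3628
Bulk density: ρ_b = (1−phi)ρ_g + phi·ρ_f = 0.6372×2.73 + 0.3628×1.03
       = 1.739 + 0.374 = 2.113 g/cm³

2.11 g/cm³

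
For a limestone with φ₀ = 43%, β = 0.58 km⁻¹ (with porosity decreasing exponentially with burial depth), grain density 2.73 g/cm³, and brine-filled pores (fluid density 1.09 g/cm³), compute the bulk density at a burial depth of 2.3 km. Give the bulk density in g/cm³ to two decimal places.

2.54 g/cm³

Porosity at depth: φ = 0.43·exp(−0.58×2.3) = 0.43×0.2634 = 0.1133
Bulk density: ρ_b = (1−φ)ρ_g + φ·ρ_f = 0.8867×2.73 + 0.1133×1.09
       = 2.421 + 0.123 = 2.544 g/cm³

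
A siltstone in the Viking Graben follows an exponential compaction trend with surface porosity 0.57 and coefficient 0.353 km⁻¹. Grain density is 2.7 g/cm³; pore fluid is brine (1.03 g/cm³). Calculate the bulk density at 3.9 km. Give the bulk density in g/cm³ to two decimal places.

2.46 g/cm³

Porosity at depth: phi = 0.57·exp(−0.353×3.9) = 0.57×0.2524 = 0.1439
Bulk density: ρ_b = (1−phi)ρ_g + phi·ρ_f = 0.8561×2.7 + 0.1439×1.03
       = 2.312 + 0.148 = 2.460 g/cm³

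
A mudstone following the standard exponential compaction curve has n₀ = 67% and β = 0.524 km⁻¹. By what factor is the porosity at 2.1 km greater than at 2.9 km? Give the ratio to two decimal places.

n(Z₁)/n(Z₂) = e^(−β·Z₁)/e^(−β·Z₂) = e^{β(Z₂−Z₁)}
= exp(0.524 × 0.8) = exp(0.4192) = 1.5207

1.52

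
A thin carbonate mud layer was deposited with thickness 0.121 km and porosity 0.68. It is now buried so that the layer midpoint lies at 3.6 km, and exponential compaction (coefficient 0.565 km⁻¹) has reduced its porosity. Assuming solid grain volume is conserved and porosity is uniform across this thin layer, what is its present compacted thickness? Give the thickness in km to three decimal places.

0.043 km

Porosity at 3.6 km: phi = 0.68·exp(−0.565×3.6) = 0.0890
Solid-volume conservation: h(1−phi) = h₀(1−phi₀) ⇒ h = h₀·(1−phi₀)/(1−phi)
h = 0.121 × (1 − 0.68)/(1 − 0.0890) = 0.121 × 0.3512 = 0.0425 km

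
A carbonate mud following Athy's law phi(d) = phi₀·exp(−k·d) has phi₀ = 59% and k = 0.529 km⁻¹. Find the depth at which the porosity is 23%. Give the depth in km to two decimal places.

1.78 km

Invert Athy's law: d = ln(phi₀/phi) / k
d = ln(0.59/0.23) / 0.529 = ln(2.565) / 0.529 = 0.9420 / 0.529 = 1.781 km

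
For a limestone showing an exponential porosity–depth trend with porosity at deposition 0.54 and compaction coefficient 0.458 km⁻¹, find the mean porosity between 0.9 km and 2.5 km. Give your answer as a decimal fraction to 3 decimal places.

⟨φ⟩ = (1/(Z₂−Z₁)) ∫ φ₀ e^(−cZ) dZ = φ₀·(e^(−c·Z₁) − e^(−c·Z₂)) / (c·(Z₂−Z₁))
e^(−0.458×0.9) = 0.6622; e^(−0.458×2.5) = 0.3182
⟨φ⟩ = 0.54 × (0.6622 − 0.3182) / (0.458 × 1.6) = 0.54 × 0.4694 = 0.2535

0.253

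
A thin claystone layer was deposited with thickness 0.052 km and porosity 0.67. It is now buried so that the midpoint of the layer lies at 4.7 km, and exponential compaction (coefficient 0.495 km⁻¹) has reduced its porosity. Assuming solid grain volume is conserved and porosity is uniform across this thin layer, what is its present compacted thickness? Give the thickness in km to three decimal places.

Porosity at 4.7 km: n = 0.67·exp(−0.495×4.7) = 0.0654
Solid-volume conservation: h(1−n) = h₀(1−n₀) ⇒ h = h₀·(1−n₀)/(1−n)
h = 0.052 × (1 − 0.67)/(1 − 0.0654) = 0.052 × 0.3531 = 0.0184 km

0.018 km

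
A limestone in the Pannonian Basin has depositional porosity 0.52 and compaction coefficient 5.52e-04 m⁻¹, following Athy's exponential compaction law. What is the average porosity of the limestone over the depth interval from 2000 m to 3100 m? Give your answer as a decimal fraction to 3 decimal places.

Working in km (1 km = 1000 m; k in km⁻¹ = k in m⁻¹ × 1000):
⟨phi⟩ = (1/(z₂−z₁)) ∫ phi₀ e^(−kz) dz = phi₀·(e^(−k·z₁) − e^(−k·z₂)) / (k·(z₂−z₁))
e^(−0.552×2) = 0.3315; e^(−0.552×3.1) = 0.1806
⟨phi⟩ = 0.52 × (0.3315 − 0.1806) / (0.552 × 1.1) = 0.52 × 0.2485 = 0.1292

0.129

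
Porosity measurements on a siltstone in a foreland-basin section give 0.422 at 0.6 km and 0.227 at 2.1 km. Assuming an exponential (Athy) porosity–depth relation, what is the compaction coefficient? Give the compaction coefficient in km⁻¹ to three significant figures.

0.413 km⁻¹

Athy: n(z) = n₀ e^(−kz) ⇒ n₁/n₂ = e^{k(z₂−z₁)} ⇒ k = ln(n₁/n₂)/(z₂−z₁)
k = ln(0.422/0.227) / (2.1 − 0.6) = ln(1.859) / 1.5 = 0.6201 / 1.5 = 0.4134 km⁻¹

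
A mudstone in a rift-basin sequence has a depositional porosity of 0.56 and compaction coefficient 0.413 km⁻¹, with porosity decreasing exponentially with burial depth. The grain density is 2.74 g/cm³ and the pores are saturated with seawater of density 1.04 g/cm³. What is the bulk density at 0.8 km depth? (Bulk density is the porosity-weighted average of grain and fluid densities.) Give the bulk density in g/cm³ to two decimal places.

2.06 g/cm³

Porosity at depth: n = 0.56·exp(−0.413×0.8) = 0.56×0.7186 = 0.4024
Bulk density: ρ_b = (1−n)ρ_g + n·ρ_f = 0.5976×2.74 + 0.4024×1.04
       = 1.637 + 0.419 = 2.056 g/cm³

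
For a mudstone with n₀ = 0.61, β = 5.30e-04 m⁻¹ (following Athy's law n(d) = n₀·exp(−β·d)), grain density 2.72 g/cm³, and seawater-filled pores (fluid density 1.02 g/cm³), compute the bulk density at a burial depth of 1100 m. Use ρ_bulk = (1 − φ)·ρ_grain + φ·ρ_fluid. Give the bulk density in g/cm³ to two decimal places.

2.14 g/cm³

Working in km (1 km = 1000 m; β in km⁻¹ = β in m⁻¹ × 1000):
Porosity at depth: n = 0.61·exp(−0.53×1.1) = 0.61×0.5582 = 0.3405
Bulk density: ρ_b = (1−n)ρ_g + n·ρ_f = 0.6595×2.72 + 0.3405×1.02
       = 1.794 + 0.347 = 2.141 g/cm³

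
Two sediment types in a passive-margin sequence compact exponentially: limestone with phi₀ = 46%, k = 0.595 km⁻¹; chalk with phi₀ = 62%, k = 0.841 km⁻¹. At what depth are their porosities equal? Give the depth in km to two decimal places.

Set phi₀ₐ e^(−kₐZ) = phi₀ᵦ e^(−kᵦZ) ⇒ ln(phi₀ₐ/phi₀ᵦ) = (kₐ − kᵦ)·Z
Z = ln(0.46/0.62) / (0.595 − 0.841) = -0.2985 / -0.246 = 1.213 km

1.21 km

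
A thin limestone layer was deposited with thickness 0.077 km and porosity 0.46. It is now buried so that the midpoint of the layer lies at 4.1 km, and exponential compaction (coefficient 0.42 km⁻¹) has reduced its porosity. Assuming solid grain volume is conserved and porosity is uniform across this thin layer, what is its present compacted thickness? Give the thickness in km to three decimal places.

Porosity at 4.1 km: φ = 0.46·exp(−0.42×4.1) = 0.0822
Solid-volume conservation: h(1−φ) = h₀(1−φ₀) ⇒ h = h₀·(1−φ₀)/(1−φ)
h = 0.077 × (1 − 0.46)/(1 − 0.0822) = 0.077 × 0.5884 = 0.0453 km

0.045 km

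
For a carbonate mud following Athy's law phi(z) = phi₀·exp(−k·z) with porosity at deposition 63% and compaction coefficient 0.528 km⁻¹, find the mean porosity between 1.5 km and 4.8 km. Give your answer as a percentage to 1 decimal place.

⟨phi⟩ = (1/(z₂−z₁)) ∫ phi₀ e^(−kz) dz = phi₀·(e^(−k·z₁) − e^(−k·z₂)) / (k·(z₂−z₁))
e^(−0.528×1.5) = 0.4529; e^(−0.528×4.8) = 0.0793
⟨phi⟩ = 0.63 × (0.4529 − 0.0793) / (0.528 × 3.3) = 0.63 × 0.2144 = 0.1351

13.5%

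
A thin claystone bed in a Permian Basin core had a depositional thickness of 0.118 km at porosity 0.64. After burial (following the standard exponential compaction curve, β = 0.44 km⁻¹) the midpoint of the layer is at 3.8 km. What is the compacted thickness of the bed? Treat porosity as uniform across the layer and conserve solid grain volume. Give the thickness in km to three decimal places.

0.048 km

Porosity at 3.8 km: φ = 0.64·exp(−0.44×3.8) = 0.1202
Solid-volume conservation: h(1−φ) = h₀(1−φ₀) ⇒ h = h₀·(1−φ₀)/(1−φ)
h = 0.118 × (1 − 0.64)/(1 − 0.1202) = 0.118 × 0.4092 = 0.0483 km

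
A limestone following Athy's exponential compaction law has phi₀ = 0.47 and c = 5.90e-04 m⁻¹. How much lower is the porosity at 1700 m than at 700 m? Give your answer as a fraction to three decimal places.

0.139

Working in km (1 km = 1000 m; c in km⁻¹ = c in m⁻¹ × 1000):
phi(0.7) = 0.47·e^(−0.59×0.7) = 0.3110
phi(1.7) = 0.47·e^(−0.59×1.7) = 0.1724
Δphi = 0.3110 − 0.1724 = 0.1386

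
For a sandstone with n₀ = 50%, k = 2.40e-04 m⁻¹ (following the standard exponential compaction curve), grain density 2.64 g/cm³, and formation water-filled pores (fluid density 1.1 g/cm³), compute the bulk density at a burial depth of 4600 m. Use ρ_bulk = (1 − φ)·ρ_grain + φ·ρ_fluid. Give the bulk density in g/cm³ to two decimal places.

Working in km (1 km = 1000 m; k in km⁻¹ = k in m⁻¹ × 1000):
Porosity at depth: n = 0.5·exp(−0.24×4.6) = 0.5×0.3315 = 0.1658
Bulk density: ρ_b = (1−n)ρ_g + n·ρ_f = 0.8342×2.64 + 0.1658×1.1
       = 2.202 + 0.182 = 2.385 g/cm³

2.38 g/cm³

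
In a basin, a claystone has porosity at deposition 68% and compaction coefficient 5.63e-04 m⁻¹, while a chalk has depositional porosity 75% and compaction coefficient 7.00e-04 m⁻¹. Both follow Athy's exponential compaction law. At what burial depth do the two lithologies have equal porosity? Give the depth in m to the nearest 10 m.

720 m

Working in km (1 km = 1000 m; k in km⁻¹ = k in m⁻¹ × 1000):
Set φ₀ₐ e^(−kₐZ) = φ₀ᵦ e^(−kᵦZ) ⇒ ln(φ₀ₐ/φ₀ᵦ) = (kₐ − kᵦ)·Z
Z = ln(0.68/0.75) / (0.563 − 0.7) = -0.0980 / -0.137 = 0.715 km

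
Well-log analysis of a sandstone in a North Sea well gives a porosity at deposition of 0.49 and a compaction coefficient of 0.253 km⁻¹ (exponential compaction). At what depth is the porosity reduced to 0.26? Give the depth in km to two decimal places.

Invert Athy's law: z = ln(phi₀/phi) / c
z = ln(0.49/0.26) / 0.253 = ln(1.885) / 0.253 = 0.6337 / 0.253 = 2.505 km

2.50 km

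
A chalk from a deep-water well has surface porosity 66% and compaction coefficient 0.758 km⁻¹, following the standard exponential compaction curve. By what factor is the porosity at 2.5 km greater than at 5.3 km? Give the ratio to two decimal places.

8.35

phi(Z₁)/phi(Z₂) = e^(−c·Z₁)/e^(−c·Z₂) = e^{c(Z₂−Z₁)}
= exp(0.758 × 2.8) = exp(2.122) = 8.3512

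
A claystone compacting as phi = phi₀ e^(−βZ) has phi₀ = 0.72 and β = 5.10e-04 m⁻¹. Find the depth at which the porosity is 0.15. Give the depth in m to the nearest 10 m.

Working in km (1 km = 1000 m; β in km⁻¹ = β in m⁻¹ × 1000):
Invert Athy's law: Z = ln(phi₀/phi) / β
Z = ln(0.72/0.15) / 0.51 = ln(4.8) / 0.51 = 1.5686 / 0.51 = 3.076 km

3080 m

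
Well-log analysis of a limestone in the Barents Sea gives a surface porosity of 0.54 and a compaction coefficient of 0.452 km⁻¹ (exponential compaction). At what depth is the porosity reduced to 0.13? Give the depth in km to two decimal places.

Invert Athy's law: Z = ln(phi₀/phi) / k
Z = ln(0.54/0.13) / 0.452 = ln(4.154) / 0.452 = 1.4240 / 0.452 = 3.151 km

3.15 km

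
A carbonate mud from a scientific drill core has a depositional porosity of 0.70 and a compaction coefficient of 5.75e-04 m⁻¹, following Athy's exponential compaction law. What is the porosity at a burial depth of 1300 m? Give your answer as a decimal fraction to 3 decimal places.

Working in km (1 km = 1000 m; k in km⁻¹ = k in m⁻¹ × 1000):
φ = φ₀·exp(−k·d) = 0.7 × exp(−0.575 × 1.3) = 0.7 × exp(−0.7475)
  = 0.7 × 0.4735 = 0.3315

0.331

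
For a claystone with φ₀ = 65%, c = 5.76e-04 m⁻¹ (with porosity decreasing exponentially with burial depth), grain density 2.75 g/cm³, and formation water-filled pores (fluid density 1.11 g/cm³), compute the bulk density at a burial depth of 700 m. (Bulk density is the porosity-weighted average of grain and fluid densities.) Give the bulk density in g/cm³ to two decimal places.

Working in km (1 km = 1000 m; c in km⁻¹ = c in m⁻¹ × 1000):
Porosity at depth: φ = 0.65·exp(−0.576×0.7) = 0.65×0.6682 = 0.4343
Bulk density: ρ_b = (1−φ)ρ_g + φ·ρ_f = 0.5657×2.75 + 0.4343×1.11
       = 1.556 + 0.482 = 2.038 g/cm³

2.04 g/cm³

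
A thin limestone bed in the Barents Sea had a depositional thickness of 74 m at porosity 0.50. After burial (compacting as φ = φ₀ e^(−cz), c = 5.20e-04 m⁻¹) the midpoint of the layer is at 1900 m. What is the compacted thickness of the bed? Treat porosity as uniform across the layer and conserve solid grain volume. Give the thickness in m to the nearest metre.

45 m

Working in km (1 km = 1000 m; c in km⁻¹ = c in m⁻¹ × 1000):
Porosity at 1.9 km: φ = 0.5·exp(−0.52×1.9) = 0.1862
Solid-volume conservation: h(1−φ) = h₀(1−φ₀) ⇒ h = h₀·(1−φ₀)/(1−φ)
h = 0.074 × (1 − 0.5)/(1 − 0.1862) = 0.074 × 0.6144 = 0.0455 km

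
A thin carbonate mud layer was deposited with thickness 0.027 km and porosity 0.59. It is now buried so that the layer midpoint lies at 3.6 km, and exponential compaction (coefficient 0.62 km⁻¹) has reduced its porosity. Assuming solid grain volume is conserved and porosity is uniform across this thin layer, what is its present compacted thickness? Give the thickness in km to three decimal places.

0.012 km

Porosity at 3.6 km: phi = 0.59·exp(−0.62×3.6) = 0.0633
Solid-volume conservation: h(1−phi) = h₀(1−phi₀) ⇒ h = h₀·(1−phi₀)/(1−phi)
h = 0.027 × (1 − 0.59)/(1 − 0.0633) = 0.027 × 0.4377 = 0.0118 km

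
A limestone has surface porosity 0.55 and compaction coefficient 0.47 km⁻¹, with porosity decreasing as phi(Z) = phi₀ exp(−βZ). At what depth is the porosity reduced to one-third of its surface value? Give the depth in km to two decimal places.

phi/phi₀ = 1/3 ⇒ exp(−β·Z) = 1/3 ⇒ Z = ln(3) / β
Z = 1.0986 / 0.47 = 2.337 km

2.34 km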